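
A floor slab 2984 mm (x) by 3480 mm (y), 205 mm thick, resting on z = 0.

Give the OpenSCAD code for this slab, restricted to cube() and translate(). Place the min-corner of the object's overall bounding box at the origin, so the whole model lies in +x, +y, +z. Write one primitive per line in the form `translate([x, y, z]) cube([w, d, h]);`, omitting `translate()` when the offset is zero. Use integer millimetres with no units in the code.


cube([2984, 3480, 205]);


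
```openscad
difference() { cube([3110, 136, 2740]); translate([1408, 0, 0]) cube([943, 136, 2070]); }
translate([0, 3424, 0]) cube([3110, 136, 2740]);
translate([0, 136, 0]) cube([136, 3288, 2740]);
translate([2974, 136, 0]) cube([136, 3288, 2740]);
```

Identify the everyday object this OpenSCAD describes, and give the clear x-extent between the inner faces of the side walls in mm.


A single room. The interior width is 2838 mm.

Four walls enclosing a rectangle with a door in the front wall — a room. Outside width 3110 minus two 136 mm walls gives 2838 mm.


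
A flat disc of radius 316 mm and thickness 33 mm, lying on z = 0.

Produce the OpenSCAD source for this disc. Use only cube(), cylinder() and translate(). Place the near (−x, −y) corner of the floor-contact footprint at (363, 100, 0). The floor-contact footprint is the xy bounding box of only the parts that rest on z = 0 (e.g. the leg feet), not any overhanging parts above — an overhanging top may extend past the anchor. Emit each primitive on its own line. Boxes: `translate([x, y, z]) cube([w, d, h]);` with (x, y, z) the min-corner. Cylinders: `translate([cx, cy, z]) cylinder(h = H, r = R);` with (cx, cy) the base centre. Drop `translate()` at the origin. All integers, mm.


translate([679, 416, 0]) cylinder(h = 33, r = 316);


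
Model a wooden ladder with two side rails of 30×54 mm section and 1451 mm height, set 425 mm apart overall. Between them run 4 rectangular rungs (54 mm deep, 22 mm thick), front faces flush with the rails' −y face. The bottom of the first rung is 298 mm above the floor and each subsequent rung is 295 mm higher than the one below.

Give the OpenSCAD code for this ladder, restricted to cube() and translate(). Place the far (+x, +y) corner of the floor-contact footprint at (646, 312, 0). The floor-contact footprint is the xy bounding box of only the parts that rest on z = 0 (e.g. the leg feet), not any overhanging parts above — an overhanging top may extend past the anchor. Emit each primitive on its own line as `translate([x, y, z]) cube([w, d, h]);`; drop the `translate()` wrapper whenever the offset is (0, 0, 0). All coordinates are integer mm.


// rung span = 425 - 2*30 = 365
// rung[k] z = 298 + k*295
translate([221, 258, 0]) cube([30, 54, 1451]);
translate([616, 258, 0]) cube([30, 54, 1451]);
translate([251, 258, 298]) cube([365, 54, 22]);
translate([251, 258, 593]) cube([365, 54, 22]);
translate([251, 258, 888]) cube([365, 54, 22]);
translate([251, 258, 1183]) cube([365, 54, 22]);


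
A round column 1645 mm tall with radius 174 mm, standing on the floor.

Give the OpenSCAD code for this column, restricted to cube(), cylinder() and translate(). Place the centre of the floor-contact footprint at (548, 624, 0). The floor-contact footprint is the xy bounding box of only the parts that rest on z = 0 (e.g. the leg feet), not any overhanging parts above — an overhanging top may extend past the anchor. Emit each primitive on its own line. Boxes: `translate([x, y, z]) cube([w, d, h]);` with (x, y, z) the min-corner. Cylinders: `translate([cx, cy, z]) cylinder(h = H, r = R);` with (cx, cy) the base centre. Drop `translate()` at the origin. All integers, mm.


translate([548, 624, 0]) cylinder(h = 1645, r = 174);


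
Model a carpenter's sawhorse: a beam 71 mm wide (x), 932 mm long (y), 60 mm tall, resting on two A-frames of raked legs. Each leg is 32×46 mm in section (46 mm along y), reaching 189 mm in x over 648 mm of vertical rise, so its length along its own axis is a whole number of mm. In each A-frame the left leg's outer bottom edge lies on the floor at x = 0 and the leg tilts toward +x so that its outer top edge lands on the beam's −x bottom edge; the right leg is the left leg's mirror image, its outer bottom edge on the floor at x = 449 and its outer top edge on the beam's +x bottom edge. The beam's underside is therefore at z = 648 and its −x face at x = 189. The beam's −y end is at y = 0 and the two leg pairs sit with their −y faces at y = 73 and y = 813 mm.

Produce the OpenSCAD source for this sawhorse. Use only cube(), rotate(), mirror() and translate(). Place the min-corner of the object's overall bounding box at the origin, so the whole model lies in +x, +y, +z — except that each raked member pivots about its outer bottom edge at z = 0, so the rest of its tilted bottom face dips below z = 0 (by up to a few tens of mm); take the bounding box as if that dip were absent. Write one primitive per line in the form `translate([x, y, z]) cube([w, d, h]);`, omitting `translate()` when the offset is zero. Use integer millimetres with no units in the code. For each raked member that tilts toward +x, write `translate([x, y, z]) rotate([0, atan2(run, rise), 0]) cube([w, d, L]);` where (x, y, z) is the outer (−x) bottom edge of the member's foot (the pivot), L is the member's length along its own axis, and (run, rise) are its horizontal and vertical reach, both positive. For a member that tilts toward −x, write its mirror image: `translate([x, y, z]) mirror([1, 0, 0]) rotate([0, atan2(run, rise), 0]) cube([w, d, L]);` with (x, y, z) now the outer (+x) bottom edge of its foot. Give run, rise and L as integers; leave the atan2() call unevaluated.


translate([189, 0, 648]) cube([71, 932, 60]);
translate([0, 73, 0]) rotate([0, atan2(189, 648), 0]) cube([32, 46, 675]);
translate([449, 73, 0]) mirror([1, 0, 0]) rotate([0, atan2(189, 648), 0]) cube([32, 46, 675]);
translate([0, 813, 0]) rotate([0, atan2(189, 648), 0]) cube([32, 46, 675]);
translate([449, 813, 0]) mirror([1, 0, 0]) rotate([0, atan2(189, 648), 0]) cube([32, 46, 675]);


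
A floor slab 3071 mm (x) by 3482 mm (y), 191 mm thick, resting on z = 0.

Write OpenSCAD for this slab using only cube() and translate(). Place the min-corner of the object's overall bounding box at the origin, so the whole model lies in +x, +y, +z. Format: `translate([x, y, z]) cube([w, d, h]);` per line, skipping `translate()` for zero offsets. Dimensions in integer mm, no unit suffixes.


cube([3071, 3482, 191]);


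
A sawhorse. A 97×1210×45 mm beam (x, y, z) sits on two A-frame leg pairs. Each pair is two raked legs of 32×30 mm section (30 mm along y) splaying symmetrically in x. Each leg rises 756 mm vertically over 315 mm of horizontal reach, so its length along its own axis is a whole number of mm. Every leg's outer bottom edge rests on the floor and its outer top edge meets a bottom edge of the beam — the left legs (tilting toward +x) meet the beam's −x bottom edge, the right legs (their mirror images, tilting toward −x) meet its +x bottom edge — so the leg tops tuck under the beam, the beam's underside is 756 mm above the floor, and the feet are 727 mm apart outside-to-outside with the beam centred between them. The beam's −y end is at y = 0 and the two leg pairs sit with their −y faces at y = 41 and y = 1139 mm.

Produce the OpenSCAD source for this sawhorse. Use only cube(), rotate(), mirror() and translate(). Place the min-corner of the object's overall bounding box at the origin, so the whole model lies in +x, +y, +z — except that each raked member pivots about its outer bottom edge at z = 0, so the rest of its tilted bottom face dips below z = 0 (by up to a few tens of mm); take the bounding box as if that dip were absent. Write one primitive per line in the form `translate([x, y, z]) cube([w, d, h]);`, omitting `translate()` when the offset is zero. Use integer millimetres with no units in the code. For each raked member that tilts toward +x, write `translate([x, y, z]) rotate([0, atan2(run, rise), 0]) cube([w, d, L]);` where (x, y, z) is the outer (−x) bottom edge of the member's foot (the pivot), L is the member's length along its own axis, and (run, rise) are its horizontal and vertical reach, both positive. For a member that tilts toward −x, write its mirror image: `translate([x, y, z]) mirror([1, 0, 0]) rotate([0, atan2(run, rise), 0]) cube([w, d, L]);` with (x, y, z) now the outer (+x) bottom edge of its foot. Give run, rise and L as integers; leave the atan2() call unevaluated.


translate([315, 0, 756]) cube([97, 1210, 45]);
translate([0, 41, 0]) rotate([0, atan2(315, 756), 0]) cube([32, 30, 819]);
translate([727, 41, 0]) mirror([1, 0, 0]) rotate([0, atan2(315, 756), 0]) cube([32, 30, 819]);
translate([0, 1139, 0]) rotate([0, atan2(315, 756), 0]) cube([32, 30, 819]);
translate([727, 1139, 0]) mirror([1, 0, 0]) rotate([0, atan2(315, 756), 0]) cube([32, 30, 819]);


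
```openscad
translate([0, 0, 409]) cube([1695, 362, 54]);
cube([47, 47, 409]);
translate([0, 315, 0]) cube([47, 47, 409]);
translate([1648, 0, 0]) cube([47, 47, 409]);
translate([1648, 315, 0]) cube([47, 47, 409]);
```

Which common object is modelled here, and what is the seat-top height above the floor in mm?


A bench. The seat-top height is 463 mm.

A long slab on four corner posts — a bench. The slab sits at z = 409 with thickness 54, so the top is 409 + 54 = 463 mm.


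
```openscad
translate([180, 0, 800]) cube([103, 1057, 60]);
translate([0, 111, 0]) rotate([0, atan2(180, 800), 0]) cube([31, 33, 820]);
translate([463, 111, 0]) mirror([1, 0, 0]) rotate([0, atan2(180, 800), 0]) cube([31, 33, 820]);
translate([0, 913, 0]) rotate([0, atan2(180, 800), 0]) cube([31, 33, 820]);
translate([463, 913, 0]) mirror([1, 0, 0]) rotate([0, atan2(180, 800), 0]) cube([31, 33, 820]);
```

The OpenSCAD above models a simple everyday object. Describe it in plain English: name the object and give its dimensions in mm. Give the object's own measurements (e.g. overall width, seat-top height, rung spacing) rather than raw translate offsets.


A sawhorse. A 103×1057×60 mm beam (x, y, z) sits on two A-frame leg pairs. Each pair is two raked legs of 31×33 mm section (33 mm along y) splaying symmetrically in x. Each leg rises 800 mm vertically over 180 mm of horizontal reach and is 820 mm long along its own axis. Every leg's outer bottom edge rests on the floor and its outer top edge meets a bottom edge of the beam — the left legs (tilting toward +x) meet the beam's −x bottom edge, the right legs (their mirror images, tilting toward −x) meet its +x bottom edge — so the leg tops tuck under the beam, the beam's underside is 800 mm above the floor, and the feet are 463 mm apart outside-to-outside with the beam centred between them. The two leg pairs are set in 111 mm from either end of the beam.


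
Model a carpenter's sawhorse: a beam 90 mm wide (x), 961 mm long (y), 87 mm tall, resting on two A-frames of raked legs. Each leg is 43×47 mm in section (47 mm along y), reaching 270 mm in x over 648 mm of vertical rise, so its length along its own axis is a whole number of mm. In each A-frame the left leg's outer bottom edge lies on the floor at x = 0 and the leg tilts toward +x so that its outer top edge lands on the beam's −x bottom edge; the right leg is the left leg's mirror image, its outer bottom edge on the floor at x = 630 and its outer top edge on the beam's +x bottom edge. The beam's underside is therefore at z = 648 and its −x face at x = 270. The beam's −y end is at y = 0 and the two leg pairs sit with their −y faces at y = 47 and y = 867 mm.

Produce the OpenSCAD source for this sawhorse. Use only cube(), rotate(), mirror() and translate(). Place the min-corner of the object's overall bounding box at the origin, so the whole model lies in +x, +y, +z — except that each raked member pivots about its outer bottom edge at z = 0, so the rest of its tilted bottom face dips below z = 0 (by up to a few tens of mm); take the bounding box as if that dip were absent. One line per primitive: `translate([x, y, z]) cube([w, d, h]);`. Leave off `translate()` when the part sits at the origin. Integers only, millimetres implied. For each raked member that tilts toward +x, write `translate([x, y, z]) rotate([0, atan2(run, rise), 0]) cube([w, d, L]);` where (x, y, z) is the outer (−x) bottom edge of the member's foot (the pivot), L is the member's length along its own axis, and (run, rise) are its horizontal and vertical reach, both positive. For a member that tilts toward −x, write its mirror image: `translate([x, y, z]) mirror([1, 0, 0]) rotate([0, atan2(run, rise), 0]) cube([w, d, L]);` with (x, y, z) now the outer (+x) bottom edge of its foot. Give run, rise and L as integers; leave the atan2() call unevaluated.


translate([270, 0, 648]) cube([90, 961, 87]);
translate([0, 47, 0]) rotate([0, atan2(270, 648), 0]) cube([43, 47, 702]);
translate([630, 47, 0]) mirror([1, 0, 0]) rotate([0, atan2(270, 648), 0]) cube([43, 47, 702]);
translate([0, 867, 0]) rotate([0, atan2(270, 648), 0]) cube([43, 47, 702]);
translate([630, 867, 0]) mirror([1, 0, 0]) rotate([0, atan2(270, 648), 0]) cube([43, 47, 702]);


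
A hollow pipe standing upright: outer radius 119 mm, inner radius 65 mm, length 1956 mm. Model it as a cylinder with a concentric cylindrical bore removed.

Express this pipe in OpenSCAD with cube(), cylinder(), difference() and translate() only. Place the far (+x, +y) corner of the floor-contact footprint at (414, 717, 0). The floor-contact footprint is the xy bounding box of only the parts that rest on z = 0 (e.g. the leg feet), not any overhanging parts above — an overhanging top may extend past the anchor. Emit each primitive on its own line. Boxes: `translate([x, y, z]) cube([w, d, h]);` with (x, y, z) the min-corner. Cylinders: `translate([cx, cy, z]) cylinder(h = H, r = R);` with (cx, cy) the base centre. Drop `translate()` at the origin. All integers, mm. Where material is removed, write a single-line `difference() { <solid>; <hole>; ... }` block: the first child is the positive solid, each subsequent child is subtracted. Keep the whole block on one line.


difference() { translate([295, 598, 0]) cylinder(h = 1956, r = 119); translate([295, 598, 0]) cylinder(h = 1956, r = 65); }


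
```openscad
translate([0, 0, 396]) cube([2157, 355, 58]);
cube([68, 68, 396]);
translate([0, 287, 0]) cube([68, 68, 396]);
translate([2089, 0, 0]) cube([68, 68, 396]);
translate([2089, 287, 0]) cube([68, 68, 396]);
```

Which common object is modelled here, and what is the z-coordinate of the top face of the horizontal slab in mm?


A bench. The seat-top height is 454 mm.

A long slab on four corner posts — a bench. The slab sits at z = 396 with thickness 58, so the top is 396 + 58 = 454 mm.


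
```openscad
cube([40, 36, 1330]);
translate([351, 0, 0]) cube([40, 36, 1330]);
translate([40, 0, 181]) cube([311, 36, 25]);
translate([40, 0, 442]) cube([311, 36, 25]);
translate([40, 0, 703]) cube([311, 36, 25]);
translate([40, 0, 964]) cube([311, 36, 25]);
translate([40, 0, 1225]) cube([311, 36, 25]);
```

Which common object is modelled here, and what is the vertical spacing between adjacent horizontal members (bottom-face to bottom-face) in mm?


A ladder. The rung spacing is 261 mm.

Two tall 40×36 posts with 5 short bars between them — a ladder. Adjacent rungs sit at z = 181 and z = 442, so the spacing is 442 − 181 = 261 mm.


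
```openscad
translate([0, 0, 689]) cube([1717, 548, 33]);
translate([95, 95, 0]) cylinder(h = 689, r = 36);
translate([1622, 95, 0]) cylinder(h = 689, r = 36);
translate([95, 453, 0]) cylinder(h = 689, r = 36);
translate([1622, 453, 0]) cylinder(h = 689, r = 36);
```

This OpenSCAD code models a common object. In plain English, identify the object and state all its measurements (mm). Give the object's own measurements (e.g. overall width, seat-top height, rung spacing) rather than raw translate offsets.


A rectangular dining table. The top is 1717×548×33 mm with its upper surface at z = 722 mm. It stands on four round legs of 72 mm diameter, each leg's bounding box inset 59 mm from the nearest pair of top edges, running from the floor to the underside of the top.


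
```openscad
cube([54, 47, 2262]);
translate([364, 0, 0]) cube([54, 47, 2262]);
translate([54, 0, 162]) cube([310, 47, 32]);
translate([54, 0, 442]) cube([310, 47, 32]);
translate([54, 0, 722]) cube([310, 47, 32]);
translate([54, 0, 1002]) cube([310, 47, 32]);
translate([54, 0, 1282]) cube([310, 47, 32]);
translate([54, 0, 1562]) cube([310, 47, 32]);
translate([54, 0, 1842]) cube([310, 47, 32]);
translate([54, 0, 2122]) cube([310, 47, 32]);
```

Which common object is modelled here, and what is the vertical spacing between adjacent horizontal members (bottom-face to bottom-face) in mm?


A ladder. The rung spacing is 280 mm.

Two tall 54×47 posts with 8 short bars between them — a ladder. Adjacent rungs sit at z = 162 and z = 442, so the spacing is 442 − 162 = 280 mm.


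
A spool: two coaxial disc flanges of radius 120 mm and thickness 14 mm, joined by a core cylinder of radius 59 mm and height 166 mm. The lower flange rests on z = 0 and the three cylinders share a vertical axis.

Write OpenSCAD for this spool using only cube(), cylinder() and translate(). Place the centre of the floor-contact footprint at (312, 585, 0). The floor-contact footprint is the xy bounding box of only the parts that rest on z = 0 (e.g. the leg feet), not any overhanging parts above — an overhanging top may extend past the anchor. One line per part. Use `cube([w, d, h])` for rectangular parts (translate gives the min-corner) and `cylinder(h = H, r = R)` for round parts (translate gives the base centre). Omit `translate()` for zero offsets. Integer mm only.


translate([312, 585, 0]) cylinder(h = 14, r = 120);
translate([312, 585, 14]) cylinder(h = 166, r = 59);
translate([312, 585, 180]) cylinder(h = 14, r = 120);


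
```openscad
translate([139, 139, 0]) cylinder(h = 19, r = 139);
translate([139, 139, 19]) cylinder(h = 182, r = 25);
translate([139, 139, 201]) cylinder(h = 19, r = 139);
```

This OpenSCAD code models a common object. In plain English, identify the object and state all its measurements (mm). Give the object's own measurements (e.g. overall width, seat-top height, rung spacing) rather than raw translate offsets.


A spool: two coaxial disc flanges of radius 139 mm and thickness 19 mm, joined by a core cylinder of radius 25 mm and height 182 mm. The lower flange rests on z = 0 and the three cylinders share a vertical axis.


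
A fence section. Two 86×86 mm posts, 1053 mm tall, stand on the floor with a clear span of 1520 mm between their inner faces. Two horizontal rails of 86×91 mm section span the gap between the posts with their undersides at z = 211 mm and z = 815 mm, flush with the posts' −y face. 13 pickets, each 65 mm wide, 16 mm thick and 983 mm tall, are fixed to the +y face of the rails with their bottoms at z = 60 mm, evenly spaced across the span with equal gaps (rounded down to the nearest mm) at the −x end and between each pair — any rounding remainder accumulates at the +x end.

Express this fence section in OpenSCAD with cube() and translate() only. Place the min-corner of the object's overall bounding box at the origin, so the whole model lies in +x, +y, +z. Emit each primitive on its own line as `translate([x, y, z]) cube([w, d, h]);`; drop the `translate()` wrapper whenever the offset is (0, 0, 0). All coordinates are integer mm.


cube([86, 86, 1053]);
translate([1606, 0, 0]) cube([86, 86, 1053]);
translate([86, 0, 211]) cube([1520, 86, 91]);
translate([86, 0, 815]) cube([1520, 86, 91]);
translate([134, 86, 60]) cube([65, 16, 983]);
translate([247, 86, 60]) cube([65, 16, 983]);
translate([360, 86, 60]) cube([65, 16, 983]);
translate([473, 86, 60]) cube([65, 16, 983]);
translate([586, 86, 60]) cube([65, 16, 983]);
translate([699, 86, 60]) cube([65, 16, 983]);
translate([812, 86, 60]) cube([65, 16, 983]);
translate([925, 86, 60]) cube([65, 16, 983]);
translate([1038, 86, 60]) cube([65, 16, 983]);
translate([1151, 86, 60]) cube([65, 16, 983]);
translate([1264, 86, 60]) cube([65, 16, 983]);
translate([1377, 86, 60]) cube([65, 16, 983]);
translate([1490, 86, 60]) cube([65, 16, 983]);


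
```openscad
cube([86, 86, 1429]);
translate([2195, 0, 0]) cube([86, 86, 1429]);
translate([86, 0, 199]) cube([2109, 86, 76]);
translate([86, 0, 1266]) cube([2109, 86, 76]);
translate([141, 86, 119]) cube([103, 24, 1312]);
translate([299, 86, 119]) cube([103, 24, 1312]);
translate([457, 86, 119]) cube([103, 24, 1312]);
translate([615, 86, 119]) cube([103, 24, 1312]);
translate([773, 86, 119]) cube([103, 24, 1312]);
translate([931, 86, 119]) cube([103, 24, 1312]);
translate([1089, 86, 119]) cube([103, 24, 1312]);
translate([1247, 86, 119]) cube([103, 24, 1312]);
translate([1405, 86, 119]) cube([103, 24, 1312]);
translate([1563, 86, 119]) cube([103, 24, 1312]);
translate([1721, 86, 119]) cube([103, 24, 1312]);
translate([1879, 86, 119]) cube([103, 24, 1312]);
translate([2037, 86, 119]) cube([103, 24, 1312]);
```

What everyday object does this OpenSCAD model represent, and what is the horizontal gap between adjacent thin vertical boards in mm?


A fence section. The picket gap is 55 mm.

Two posts, two rails, 13 pickets — a fence section. Span 2109 mm holds 13 pickets of 103 mm with 14 equal gaps: ⌊(2109 − 13·103) / 14⌋ = 55 mm.


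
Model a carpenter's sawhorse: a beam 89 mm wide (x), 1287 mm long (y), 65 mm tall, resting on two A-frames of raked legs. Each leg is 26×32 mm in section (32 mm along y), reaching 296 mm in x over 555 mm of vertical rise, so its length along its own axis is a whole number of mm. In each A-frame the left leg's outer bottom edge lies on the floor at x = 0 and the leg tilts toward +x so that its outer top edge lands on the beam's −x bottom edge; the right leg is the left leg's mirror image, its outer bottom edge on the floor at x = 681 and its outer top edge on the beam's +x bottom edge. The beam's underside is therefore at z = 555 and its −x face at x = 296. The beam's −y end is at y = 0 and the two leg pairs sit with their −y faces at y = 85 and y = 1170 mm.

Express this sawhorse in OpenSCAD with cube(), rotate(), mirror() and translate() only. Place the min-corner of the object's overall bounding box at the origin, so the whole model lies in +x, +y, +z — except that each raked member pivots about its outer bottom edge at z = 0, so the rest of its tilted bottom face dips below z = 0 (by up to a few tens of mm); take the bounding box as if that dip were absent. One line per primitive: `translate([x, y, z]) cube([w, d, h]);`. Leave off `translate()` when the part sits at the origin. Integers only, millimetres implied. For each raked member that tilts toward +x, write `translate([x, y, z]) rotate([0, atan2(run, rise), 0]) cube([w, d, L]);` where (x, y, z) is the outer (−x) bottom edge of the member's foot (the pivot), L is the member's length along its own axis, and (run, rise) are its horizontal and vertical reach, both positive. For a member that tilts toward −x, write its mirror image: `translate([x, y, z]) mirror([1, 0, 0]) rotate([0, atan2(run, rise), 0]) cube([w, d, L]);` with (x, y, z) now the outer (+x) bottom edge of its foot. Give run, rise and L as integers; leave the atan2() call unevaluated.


// leg length = √(296² + 555²) = 629
// right-leg outer foot x = 2·296 + 89 = 681
// beam min-corner = (296, 0, 555)
translate([296, 0, 555]) cube([89, 1287, 65]);
translate([0, 85, 0]) rotate([0, atan2(296, 555), 0]) cube([26, 32, 629]);
translate([681, 85, 0]) mirror([1, 0, 0]) rotate([0, atan2(296, 555), 0]) cube([26, 32, 629]);
translate([0, 1170, 0]) rotate([0, atan2(296, 555), 0]) cube([26, 32, 629]);
translate([681, 1170, 0]) mirror([1, 0, 0]) rotate([0, atan2(296, 555), 0]) cube([26, 32, 629]);


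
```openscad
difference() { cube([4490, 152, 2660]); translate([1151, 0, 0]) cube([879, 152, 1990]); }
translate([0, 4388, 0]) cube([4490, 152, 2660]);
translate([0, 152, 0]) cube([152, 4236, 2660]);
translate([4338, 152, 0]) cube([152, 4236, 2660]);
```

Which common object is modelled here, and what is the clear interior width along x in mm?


A single room. The interior width is 4186 mm.

Four walls enclosing a rectangle with a door in the front wall — a room. Outside width 4490 minus two 152 mm walls gives 4186 mm.


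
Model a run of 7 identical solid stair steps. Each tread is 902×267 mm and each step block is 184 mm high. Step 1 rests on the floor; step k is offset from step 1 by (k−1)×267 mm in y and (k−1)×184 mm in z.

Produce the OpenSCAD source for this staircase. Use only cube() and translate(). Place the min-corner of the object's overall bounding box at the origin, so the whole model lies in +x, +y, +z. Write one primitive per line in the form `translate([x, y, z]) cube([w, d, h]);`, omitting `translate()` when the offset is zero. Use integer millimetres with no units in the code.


cube([902, 267, 184]);
translate([0, 267, 184]) cube([902, 267, 184]);
translate([0, 534, 368]) cube([902, 267, 184]);
translate([0, 801, 552]) cube([902, 267, 184]);
translate([0, 1068, 736]) cube([902, 267, 184]);
translate([0, 1335, 920]) cube([902, 267, 184]);
translate([0, 1602, 1104]) cube([902, 267, 184]);


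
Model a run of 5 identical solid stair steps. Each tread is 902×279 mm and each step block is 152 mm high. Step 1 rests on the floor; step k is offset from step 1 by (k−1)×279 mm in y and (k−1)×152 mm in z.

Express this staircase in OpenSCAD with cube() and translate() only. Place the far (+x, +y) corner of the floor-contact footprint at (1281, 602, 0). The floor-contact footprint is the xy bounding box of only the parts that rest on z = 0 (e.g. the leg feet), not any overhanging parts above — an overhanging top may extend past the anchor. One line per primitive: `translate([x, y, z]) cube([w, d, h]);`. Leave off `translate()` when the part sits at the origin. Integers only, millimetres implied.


translate([379, 323, 0]) cube([902, 279, 152]);
translate([379, 602, 152]) cube([902, 279, 152]);
translate([379, 881, 304]) cube([902, 279, 152]);
translate([379, 1160, 456]) cube([902, 279, 152]);
translate([379, 1439, 608]) cube([902, 279, 152]);


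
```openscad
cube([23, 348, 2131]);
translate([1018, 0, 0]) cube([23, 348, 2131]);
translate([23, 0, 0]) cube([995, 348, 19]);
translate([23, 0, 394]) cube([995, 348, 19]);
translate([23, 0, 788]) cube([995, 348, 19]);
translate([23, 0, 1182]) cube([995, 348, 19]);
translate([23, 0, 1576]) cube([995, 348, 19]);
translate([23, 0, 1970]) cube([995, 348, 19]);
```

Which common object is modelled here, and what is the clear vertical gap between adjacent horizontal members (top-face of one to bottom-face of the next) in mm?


A bookshelf. The clear shelf gap is 375 mm.

Two tall side panels with 6 horizontal boards between them — a bookshelf. The first two shelf undersides are at z = 0 and z = 394; with shelf thickness 19, the clear gap is 394 − 0 − 19 = 375 mm.


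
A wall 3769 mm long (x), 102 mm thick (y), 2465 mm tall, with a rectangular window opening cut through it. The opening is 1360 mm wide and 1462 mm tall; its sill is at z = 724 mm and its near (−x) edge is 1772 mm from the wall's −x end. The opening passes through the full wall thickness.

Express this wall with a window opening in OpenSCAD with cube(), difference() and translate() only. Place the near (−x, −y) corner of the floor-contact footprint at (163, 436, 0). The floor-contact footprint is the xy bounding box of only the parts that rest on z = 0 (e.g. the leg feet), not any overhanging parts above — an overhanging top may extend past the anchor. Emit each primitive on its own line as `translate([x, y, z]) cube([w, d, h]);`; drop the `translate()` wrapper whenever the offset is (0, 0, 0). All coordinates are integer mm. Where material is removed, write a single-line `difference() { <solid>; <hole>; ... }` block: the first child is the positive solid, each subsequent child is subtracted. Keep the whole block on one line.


difference() { translate([163, 436, 0]) cube([3769, 102, 2465]); translate([1935, 436, 724]) cube([1360, 102, 1462]); }


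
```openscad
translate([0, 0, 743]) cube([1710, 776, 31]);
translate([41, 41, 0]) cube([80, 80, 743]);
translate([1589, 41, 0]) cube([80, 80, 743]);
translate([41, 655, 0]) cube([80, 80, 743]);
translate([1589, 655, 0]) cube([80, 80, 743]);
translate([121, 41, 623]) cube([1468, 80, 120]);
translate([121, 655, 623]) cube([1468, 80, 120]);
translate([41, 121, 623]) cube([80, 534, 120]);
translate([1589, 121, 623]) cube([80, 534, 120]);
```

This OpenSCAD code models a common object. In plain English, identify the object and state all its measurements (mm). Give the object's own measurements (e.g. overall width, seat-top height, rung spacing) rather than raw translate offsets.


A table: top 1710 mm (x) × 776 mm (y), 31 mm thick, upper face at z = 774 mm, on four 80×80 mm square legs, each inset 41 mm from the nearest pair of top edges from z = 0 to the bottom of the top. Four apron rails, 80 mm thick and 120 mm tall, run between adjacent legs with their top edges flush with the underside of the top and their outer faces flush with the legs' outer faces.


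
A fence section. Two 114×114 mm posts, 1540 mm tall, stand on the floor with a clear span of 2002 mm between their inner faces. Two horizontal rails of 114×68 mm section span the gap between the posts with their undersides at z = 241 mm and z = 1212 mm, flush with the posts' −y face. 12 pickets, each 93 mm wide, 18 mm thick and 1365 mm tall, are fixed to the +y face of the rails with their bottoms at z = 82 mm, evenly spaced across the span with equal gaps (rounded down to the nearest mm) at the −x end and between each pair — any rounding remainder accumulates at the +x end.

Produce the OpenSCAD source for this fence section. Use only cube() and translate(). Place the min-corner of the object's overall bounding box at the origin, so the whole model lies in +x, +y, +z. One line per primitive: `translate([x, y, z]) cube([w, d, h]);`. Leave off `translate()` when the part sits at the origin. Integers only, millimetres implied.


cube([114, 114, 1540]);
translate([2116, 0, 0]) cube([114, 114, 1540]);
translate([114, 0, 241]) cube([2002, 114, 68]);
translate([114, 0, 1212]) cube([2002, 114, 68]);
translate([182, 114, 82]) cube([93, 18, 1365]);
translate([343, 114, 82]) cube([93, 18, 1365]);
translate([504, 114, 82]) cube([93, 18, 1365]);
translate([665, 114, 82]) cube([93, 18, 1365]);
translate([826, 114, 82]) cube([93, 18, 1365]);
translate([987, 114, 82]) cube([93, 18, 1365]);
translate([1148, 114, 82]) cube([93, 18, 1365]);
translate([1309, 114, 82]) cube([93, 18, 1365]);
translate([1470, 114, 82]) cube([93, 18, 1365]);
translate([1631, 114, 82]) cube([93, 18, 1365]);
translate([1792, 114, 82]) cube([93, 18, 1365]);
translate([1953, 114, 82]) cube([93, 18, 1365]);


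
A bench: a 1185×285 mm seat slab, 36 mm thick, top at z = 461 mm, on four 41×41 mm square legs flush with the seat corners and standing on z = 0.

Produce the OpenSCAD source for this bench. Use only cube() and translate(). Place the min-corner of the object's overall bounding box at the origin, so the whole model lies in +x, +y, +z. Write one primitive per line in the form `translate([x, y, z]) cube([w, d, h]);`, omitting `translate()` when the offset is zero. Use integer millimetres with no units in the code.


translate([0, 0, 425]) cube([1185, 285, 36]);
cube([41, 41, 425]);
translate([0, 244, 0]) cube([41, 41, 425]);
translate([1144, 0, 0]) cube([41, 41, 425]);
translate([1144, 244, 0]) cube([41, 41, 425]);


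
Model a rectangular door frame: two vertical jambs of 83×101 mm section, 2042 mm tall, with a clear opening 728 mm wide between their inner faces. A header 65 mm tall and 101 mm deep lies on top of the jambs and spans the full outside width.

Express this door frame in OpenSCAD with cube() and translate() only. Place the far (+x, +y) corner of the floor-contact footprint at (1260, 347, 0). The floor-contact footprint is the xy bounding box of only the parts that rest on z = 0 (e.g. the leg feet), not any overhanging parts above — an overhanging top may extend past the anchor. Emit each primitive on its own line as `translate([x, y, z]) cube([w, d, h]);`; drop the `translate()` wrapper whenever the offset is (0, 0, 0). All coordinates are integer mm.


translate([366, 246, 0]) cube([83, 101, 2042]);
translate([1177, 246, 0]) cube([83, 101, 2042]);
translate([366, 246, 2042]) cube([894, 101, 65]);


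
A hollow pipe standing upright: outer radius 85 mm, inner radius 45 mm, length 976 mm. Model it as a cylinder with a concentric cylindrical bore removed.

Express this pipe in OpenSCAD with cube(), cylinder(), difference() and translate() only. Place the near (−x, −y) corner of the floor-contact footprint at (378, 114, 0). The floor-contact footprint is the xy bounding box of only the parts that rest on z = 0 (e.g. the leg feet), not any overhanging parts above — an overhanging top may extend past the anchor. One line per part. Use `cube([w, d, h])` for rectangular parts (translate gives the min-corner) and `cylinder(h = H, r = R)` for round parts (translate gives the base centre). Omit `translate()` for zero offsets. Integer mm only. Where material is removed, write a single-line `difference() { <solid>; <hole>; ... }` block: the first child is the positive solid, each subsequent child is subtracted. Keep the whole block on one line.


difference() { translate([463, 199, 0]) cylinder(h = 976, r = 85); translate([463, 199, 0]) cylinder(h = 976, r = 45); }


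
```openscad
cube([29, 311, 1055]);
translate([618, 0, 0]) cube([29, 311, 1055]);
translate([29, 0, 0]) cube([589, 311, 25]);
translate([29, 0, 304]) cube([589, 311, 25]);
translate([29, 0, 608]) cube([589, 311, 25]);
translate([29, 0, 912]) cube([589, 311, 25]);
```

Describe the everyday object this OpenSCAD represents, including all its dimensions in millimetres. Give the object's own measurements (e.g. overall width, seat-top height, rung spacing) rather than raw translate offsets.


An open bookshelf. Two side panels, each 29 mm thick, 311 mm deep and 1055 mm tall, stand 647 mm apart (outside-to-outside). Between them sit 4 shelves, each 25 mm thick and 311 mm deep, spanning the full gap between the sides. The bottom shelf rests on the floor (its underside at z = 0) and the clear gap between one shelf's top and the next shelf's underside is 279 mm.


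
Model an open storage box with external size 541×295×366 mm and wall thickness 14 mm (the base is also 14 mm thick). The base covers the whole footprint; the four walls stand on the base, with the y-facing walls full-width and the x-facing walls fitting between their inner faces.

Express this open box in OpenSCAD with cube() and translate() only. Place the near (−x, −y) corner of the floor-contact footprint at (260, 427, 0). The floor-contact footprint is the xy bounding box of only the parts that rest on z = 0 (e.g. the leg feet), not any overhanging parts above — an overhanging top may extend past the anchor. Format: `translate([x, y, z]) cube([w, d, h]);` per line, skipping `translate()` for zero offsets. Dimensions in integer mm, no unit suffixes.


translate([260, 427, 0]) cube([541, 295, 14]);
translate([260, 427, 14]) cube([541, 14, 352]);
translate([260, 708, 14]) cube([541, 14, 352]);
translate([260, 441, 14]) cube([14, 267, 352]);
translate([787, 441, 14]) cube([14, 267, 352]);


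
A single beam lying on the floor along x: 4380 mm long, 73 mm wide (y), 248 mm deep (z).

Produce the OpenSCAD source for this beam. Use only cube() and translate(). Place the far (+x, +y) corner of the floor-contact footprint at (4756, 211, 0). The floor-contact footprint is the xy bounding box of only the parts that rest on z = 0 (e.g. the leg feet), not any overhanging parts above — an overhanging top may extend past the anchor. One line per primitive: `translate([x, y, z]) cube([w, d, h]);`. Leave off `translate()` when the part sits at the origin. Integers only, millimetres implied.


translate([376, 138, 0]) cube([4380, 73, 248]);


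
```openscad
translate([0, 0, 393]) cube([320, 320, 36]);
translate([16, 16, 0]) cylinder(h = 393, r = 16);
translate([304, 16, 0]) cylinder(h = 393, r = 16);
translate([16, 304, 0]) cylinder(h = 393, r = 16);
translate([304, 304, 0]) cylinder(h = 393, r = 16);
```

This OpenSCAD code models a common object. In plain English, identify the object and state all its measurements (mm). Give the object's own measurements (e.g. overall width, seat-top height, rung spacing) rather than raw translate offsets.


A four-legged stool. The seat is a 320×320×36 mm slab whose top surface is at z = 429 mm; four round legs, each 32 mm in diameter, run from the floor (z = 0) to the underside of the seat, each leg's axis is inset half a diameter from the nearest pair of seat edges (so the leg's bounding box is flush with the corner).


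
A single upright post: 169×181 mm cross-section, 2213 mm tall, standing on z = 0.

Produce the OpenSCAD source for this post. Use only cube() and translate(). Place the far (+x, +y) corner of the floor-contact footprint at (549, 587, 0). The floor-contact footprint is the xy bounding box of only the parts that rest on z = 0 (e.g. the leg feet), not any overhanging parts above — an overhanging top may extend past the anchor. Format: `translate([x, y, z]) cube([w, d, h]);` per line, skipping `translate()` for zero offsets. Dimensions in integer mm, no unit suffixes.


translate([380, 406, 0]) cube([169, 181, 2213]);


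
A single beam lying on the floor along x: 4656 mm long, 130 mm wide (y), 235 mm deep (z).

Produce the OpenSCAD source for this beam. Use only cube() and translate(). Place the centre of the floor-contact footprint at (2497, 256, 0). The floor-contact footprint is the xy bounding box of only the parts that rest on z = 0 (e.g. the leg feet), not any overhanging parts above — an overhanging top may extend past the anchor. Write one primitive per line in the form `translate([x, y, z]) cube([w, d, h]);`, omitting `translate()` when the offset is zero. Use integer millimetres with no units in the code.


translate([169, 191, 0]) cube([4656, 130, 235]);


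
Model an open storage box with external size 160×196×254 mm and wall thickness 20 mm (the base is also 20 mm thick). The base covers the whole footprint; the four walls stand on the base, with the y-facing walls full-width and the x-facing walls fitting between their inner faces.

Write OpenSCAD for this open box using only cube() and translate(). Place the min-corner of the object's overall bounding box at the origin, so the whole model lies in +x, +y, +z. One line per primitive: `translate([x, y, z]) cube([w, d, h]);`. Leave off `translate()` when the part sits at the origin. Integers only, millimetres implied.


cube([160, 196, 20]);
translate([0, 0, 20]) cube([160, 20, 234]);
translate([0, 176, 20]) cube([160, 20, 234]);
translate([0, 20, 20]) cube([20, 156, 234]);
translate([140, 20, 20]) cube([20, 156, 234]);


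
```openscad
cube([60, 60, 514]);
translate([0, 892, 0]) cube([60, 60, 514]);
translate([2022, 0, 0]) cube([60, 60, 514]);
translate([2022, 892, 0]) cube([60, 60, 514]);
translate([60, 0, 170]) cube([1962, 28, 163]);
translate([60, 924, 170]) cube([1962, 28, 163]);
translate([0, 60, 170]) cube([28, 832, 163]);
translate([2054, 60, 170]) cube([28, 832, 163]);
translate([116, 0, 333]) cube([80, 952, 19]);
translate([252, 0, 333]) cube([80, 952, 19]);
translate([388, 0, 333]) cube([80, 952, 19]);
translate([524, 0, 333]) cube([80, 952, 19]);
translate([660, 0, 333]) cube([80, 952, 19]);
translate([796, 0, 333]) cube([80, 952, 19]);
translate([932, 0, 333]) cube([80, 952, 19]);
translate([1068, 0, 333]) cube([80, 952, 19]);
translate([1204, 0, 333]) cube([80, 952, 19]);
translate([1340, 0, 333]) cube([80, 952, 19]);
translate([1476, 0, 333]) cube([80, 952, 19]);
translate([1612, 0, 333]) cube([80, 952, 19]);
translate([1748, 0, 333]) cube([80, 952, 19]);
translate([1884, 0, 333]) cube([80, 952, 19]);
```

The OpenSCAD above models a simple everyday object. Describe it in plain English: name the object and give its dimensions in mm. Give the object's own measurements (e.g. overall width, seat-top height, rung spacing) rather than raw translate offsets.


A bed frame 2082 mm long (x) by 952 mm wide (y). Four 60×60 mm corner posts, 514 mm tall, at the corners of the footprint. Four rails of 28 mm thickness and 163 mm height run between adjacent posts with their undersides at z = 170 mm, their outer faces flush with the outside of the frame (the two x-running rails run between the posts' inner faces; the two y-running rails run between the posts' inner faces). 14 slats, each 80 mm wide (x) and 19 mm thick, lie across the top of the two x-running rails, running the full 952 mm width of the frame in y; along x they sit between the end posts with a 56 mm gap after the −x posts and between neighbouring slats, leaving 58 mm before the +x posts.
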